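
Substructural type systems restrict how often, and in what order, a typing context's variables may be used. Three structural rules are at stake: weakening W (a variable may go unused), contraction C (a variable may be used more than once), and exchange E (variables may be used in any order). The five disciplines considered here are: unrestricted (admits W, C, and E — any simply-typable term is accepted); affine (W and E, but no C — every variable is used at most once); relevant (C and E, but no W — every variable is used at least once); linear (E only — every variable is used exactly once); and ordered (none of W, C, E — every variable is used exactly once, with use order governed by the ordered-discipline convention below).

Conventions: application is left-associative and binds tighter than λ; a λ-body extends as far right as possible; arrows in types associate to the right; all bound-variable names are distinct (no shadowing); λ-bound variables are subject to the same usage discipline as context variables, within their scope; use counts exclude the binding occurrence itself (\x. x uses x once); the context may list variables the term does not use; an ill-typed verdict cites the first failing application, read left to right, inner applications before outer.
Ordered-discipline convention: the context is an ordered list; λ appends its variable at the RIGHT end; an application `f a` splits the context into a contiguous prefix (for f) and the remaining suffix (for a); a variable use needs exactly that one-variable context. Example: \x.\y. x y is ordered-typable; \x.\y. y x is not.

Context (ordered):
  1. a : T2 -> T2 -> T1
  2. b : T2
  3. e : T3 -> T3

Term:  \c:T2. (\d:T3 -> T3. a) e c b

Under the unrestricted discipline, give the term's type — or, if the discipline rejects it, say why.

term : T2 -> T1
use counts: a: 1, b: 1, e: 1, c (λ-bound): 1, d (λ-bound): 0
use order (left to right): a, e, c, b
typing: well-typed at T2 -> T1
per-discipline verdicts: ordered ✗; linear ✗; affine ✓; relevant ✗; unrestricted ✓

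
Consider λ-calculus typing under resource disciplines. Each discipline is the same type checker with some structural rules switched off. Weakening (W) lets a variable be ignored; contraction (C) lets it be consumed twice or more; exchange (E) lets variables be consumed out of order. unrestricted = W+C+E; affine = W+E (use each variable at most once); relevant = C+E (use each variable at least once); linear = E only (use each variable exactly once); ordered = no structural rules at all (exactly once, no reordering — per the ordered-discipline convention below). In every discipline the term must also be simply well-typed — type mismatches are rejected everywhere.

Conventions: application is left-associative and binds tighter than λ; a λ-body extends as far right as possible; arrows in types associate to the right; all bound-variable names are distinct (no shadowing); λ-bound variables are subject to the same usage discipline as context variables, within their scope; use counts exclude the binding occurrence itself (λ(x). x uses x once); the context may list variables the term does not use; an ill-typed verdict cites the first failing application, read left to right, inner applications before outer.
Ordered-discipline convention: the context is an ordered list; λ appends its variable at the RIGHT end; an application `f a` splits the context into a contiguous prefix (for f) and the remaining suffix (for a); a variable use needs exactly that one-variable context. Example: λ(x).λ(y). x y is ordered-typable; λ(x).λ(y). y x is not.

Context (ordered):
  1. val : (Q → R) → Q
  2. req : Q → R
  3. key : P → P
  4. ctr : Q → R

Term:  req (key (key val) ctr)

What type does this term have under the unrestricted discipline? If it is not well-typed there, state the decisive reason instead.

not well-typed under unrestricted — fails simple typing
use counts: val: 1, req: 1, key: 2, ctr: 1
use order (left to right): req, key, key, val, ctr
typing: ill-typed: an application expects P but receives (Q → R) → Q
per-discipline verdicts: ordered ✗, linear ✗, affine ✗, relevant ✗, unrestricted ✗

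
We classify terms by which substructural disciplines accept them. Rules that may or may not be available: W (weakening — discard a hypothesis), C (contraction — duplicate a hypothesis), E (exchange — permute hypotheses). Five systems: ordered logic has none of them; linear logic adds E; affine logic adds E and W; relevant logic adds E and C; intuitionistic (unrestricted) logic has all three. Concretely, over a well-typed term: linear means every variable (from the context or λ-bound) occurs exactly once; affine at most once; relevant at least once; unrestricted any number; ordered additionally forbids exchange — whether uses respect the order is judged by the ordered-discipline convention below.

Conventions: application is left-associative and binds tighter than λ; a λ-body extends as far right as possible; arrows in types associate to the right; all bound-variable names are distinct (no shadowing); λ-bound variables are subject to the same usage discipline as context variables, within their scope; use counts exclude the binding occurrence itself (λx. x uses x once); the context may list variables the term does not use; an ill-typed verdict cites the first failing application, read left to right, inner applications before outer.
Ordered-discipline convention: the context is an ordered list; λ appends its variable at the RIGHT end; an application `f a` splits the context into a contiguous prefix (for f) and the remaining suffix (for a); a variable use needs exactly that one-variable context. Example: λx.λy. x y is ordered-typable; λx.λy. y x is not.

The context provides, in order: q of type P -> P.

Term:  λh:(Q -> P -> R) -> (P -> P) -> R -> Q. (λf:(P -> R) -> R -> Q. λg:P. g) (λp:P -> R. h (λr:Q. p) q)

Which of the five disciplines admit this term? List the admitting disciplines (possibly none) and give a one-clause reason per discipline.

admitted in: affine, unrestricted
use counts: q=1; h (λ-bound)=1; f (λ-bound)=0; g (λ-bound)=1; p (λ-bound)=1; r (λ-bound)=0
order of uses: g, h, p, q
typing: well-typed at ((Q -> P -> R) -> (P -> P) -> R -> Q) -> P -> P
ordered ✗ (needs weakening: f, r unused)
linear ✗ (needs weakening: f, r unused)
affine ✓ (none of q, h, f, g, p, r used more than once)
relevant ✗ (needs weakening: f, r unused)
unrestricted ✓ (typability at ((Q -> P -> R) -> (P -> P) -> R -> Q) -> P -> P is all that's needed)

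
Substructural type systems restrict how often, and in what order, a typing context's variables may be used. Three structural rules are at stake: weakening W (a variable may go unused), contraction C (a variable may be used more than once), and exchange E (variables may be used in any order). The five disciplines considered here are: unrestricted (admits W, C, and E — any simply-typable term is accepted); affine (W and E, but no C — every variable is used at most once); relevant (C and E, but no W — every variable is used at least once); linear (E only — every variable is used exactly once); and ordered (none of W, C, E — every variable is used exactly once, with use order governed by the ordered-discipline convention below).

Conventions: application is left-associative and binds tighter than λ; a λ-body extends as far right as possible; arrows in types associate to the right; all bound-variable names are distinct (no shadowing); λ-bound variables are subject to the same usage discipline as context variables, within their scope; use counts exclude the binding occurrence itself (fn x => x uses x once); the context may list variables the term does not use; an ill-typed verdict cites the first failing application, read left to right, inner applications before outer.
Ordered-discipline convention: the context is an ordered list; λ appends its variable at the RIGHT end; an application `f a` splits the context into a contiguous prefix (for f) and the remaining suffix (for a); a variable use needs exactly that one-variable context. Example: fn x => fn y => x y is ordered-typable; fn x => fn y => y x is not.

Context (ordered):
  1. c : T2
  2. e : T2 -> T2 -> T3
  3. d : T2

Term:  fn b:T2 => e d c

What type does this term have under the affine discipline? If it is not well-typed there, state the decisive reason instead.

term : T2 -> T3
use counts: c ×1; e ×1; d ×1; b [bound] ×0
order of uses: e, d, c
typing: the term checks, with type T2 -> T3
all disciplines: ordered ✗; linear ✗; affine ✓; relevant ✗; unrestricted ✓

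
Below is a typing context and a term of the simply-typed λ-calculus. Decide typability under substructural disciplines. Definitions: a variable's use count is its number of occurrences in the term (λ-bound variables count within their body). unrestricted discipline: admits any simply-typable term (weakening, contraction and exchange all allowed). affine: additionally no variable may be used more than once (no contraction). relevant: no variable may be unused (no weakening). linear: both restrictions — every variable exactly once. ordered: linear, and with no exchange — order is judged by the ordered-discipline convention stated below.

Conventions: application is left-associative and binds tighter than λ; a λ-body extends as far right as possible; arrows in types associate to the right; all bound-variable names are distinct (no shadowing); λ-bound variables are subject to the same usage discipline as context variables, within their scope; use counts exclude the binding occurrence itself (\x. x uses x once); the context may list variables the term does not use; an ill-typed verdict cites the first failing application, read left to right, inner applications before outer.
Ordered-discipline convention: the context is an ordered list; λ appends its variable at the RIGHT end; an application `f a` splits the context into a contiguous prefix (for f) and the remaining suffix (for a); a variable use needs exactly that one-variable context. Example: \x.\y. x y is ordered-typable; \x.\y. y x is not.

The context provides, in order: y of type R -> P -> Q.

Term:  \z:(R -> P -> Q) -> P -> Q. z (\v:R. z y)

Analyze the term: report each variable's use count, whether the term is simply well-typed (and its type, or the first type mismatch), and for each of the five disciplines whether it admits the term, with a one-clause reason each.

variable uses: y: 1×, z (bound): 2×, v (bound): 0×
uses in reading order: z, z, y
typing: well-typed at ((R -> P -> Q) -> P -> Q) -> P -> Q
ordered ✗ (needs contraction — z ×2; v left unused)
linear ✗ (needs contraction — z ×2; v left unused)
affine ✗ (needs contraction — z ×2)
relevant ✗ (v left unused)
unrestricted ✓ (type-checks (((R -> P -> Q) -> P -> Q) -> P -> Q) and nothing is barred)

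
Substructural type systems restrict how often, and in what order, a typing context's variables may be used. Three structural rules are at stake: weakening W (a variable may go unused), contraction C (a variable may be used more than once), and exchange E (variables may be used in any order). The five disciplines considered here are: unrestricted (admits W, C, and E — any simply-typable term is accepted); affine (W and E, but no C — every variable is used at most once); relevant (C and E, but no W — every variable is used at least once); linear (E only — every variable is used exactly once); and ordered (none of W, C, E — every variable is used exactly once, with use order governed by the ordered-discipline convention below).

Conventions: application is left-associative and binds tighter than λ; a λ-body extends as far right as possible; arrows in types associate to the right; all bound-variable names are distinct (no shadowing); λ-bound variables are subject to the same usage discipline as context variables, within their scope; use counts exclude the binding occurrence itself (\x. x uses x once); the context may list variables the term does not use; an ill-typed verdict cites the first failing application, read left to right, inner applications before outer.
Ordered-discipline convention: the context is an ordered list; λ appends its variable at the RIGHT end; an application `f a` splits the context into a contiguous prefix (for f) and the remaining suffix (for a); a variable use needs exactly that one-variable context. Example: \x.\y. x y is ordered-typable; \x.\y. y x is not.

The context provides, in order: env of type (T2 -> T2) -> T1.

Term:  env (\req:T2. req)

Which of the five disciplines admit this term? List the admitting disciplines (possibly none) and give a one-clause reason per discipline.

admitting disciplines: ordered, linear, affine, relevant, unrestricted
variable uses: env: 1×, req [bound]: 1×
order of uses: env, req
typing: ✓ — T1
ordered: ✓, single-use (env, req), ordered derivation ok
linear: ✓, single use per variable (env, req)
affine: ✓, at most one use each (env, req)
relevant: ✓, at least one use each (env, req)
unrestricted: ✓, typability at T1 is all that's needed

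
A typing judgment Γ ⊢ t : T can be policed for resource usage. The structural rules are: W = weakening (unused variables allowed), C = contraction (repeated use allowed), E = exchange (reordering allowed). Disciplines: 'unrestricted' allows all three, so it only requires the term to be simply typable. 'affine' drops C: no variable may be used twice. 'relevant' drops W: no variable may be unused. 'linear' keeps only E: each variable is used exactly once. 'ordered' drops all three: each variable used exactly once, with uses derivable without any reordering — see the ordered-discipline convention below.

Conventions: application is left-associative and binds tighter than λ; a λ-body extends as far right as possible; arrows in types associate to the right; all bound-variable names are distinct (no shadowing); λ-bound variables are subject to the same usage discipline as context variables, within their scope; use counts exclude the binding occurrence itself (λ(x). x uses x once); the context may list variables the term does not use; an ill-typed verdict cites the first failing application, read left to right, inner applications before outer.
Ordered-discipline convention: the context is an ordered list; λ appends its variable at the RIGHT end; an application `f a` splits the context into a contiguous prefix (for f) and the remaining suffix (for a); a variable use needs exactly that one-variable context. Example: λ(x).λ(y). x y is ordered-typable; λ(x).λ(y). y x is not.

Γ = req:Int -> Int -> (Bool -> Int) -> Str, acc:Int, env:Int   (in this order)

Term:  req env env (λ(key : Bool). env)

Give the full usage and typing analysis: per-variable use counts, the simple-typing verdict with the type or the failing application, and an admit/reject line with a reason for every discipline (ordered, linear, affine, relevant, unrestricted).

counts: req=1, acc=0, env=3, key (bound)=0
use order (left to right): req, env, env, env
typing: well-typed — term : Str
ordered ✗ (env ×3 used more than once (contraction); acc, key never used (weakening))
linear ✗ (env ×3 used more than once (contraction); acc, key never used (weakening))
affine ✗ (env ×3 used more than once (contraction))
relevant ✗ (acc, key never used (weakening))
unrestricted ✓ (typability at Str is all that's needed)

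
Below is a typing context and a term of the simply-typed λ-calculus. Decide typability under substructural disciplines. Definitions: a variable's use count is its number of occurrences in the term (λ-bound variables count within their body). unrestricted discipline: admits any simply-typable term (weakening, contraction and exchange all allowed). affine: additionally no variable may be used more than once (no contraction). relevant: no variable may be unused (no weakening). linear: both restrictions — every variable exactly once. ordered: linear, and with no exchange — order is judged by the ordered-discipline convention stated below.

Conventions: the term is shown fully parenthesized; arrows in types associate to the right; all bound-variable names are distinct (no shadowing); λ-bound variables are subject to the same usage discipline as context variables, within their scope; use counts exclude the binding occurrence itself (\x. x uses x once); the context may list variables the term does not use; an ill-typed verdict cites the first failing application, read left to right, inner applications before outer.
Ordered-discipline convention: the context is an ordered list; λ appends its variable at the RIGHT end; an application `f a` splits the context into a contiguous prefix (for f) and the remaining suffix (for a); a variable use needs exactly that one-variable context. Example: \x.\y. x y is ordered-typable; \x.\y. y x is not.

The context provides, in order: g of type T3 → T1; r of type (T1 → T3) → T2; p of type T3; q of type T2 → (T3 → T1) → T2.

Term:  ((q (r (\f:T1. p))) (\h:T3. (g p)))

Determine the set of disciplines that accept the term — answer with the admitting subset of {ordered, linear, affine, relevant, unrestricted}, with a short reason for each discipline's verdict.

accepted by: unrestricted
variable uses: g: 1; r: 1; p: 2; q: 1; f (bound): 0; h (bound): 0
order of uses: q, r, p, g, p
typing: ✓ — T2
ordered ✗ (repeated use of p ×2; f, h left unused)
linear ✗ (repeated use of p ×2; f, h left unused)
affine ✗ (repeated use of p ×2)
relevant ✗ (f, h left unused)
unrestricted ✓ (typability at T2 is all that's needed)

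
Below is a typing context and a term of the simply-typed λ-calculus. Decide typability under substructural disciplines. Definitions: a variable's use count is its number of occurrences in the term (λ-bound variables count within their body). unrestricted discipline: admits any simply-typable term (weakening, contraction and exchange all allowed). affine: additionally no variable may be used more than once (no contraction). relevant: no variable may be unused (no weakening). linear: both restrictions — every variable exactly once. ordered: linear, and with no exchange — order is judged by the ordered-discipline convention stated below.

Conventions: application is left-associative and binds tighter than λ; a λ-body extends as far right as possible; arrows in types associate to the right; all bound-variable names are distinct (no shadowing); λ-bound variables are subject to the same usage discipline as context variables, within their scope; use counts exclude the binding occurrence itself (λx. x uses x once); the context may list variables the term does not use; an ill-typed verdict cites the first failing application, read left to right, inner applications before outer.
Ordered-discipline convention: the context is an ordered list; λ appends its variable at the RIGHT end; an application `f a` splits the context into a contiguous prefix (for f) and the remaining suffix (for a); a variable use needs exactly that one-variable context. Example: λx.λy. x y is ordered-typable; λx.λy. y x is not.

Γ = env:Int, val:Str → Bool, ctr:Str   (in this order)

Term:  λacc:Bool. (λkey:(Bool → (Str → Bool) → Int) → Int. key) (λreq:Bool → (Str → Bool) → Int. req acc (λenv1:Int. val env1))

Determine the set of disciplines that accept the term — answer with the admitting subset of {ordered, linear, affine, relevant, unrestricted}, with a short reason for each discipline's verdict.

admitted in: none
counts: env: 0×; val: 1×; ctr: 0×; acc [bound]: 1×; key [bound]: 1×; req [bound]: 1×; env1 [bound]: 1×
uses in reading order: key, req, acc, val, env1
typing: ill-typed: a function awaiting Str gets Int
ordered: ✗ — the type mismatch rejects it
linear: ✗ — not simply typable
affine: ✗ — fails simple typing
relevant: ✗ — a type mismatch blocks all five
unrestricted: ✗ — the type mismatch rejects it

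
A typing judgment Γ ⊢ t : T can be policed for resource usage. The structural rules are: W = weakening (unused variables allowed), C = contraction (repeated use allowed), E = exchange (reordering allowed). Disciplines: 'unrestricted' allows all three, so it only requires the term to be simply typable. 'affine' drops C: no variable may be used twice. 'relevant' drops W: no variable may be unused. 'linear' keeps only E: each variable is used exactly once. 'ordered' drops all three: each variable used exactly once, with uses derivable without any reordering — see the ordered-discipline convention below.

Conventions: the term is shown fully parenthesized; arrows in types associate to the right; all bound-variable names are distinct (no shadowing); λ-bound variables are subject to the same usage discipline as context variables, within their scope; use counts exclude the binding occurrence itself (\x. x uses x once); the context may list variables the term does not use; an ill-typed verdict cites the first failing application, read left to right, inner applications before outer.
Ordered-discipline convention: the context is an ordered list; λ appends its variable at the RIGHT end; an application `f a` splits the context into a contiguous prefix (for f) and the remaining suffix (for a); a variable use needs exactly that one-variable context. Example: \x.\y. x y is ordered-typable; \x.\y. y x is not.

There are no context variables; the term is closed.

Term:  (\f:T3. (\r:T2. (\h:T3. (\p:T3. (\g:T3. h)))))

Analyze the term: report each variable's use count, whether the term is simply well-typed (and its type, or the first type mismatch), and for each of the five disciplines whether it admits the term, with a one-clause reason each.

variable uses: f [bound]=0, r [bound]=0, h [bound]=1, p [bound]=0, g [bound]=0
left-to-right use order: h
typing: ✓ — T3 -> T2 -> T3 -> T3 -> T3 -> T3
ordered ✗ (f, r, p, g never used (weakening))
linear ✗ (f, r, p, g never used (weakening))
affine ✓ (no duplicate uses among f, r, h, p, g)
relevant ✗ (f, r, p, g never used (weakening))
unrestricted ✓ (type-checks (T3 -> T2 -> T3 -> T3 -> T3 -> T3) and nothing is barred)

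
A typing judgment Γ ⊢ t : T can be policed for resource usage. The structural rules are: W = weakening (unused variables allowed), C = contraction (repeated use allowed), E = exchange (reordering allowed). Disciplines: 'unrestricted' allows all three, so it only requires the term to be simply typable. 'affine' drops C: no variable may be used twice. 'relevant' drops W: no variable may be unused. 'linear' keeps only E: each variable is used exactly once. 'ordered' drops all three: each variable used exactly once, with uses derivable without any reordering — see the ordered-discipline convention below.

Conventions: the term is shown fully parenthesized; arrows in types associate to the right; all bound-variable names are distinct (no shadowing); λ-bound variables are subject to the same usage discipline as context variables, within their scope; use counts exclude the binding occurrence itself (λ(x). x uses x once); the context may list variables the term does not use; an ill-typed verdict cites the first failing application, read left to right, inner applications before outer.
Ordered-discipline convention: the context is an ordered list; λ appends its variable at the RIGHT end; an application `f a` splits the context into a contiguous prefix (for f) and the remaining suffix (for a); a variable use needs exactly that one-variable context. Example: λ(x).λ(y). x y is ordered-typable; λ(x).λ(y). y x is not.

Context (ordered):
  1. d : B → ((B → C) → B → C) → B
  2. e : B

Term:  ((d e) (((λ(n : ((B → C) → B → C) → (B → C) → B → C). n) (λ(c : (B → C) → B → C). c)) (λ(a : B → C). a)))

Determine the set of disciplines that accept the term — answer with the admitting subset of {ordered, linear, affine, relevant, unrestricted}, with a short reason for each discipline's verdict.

admitting disciplines: ordered, linear, affine, relevant, unrestricted
counts: d=1, e=1, n [bound]=1, c [bound]=1, a [bound]=1
use order (left to right): d, e, n, c, a
typing: well-typed at B
ordered ✓ (one use each (d, e, n, c, a); ordered split holds)
linear ✓ (exactly-once usage across d, e, n, c, a)
affine ✓ (none of d, e, n, c, a used more than once)
relevant ✓ (at least one use each (d, e, n, c, a))
unrestricted ✓ (type-checks (B) and nothing is barred)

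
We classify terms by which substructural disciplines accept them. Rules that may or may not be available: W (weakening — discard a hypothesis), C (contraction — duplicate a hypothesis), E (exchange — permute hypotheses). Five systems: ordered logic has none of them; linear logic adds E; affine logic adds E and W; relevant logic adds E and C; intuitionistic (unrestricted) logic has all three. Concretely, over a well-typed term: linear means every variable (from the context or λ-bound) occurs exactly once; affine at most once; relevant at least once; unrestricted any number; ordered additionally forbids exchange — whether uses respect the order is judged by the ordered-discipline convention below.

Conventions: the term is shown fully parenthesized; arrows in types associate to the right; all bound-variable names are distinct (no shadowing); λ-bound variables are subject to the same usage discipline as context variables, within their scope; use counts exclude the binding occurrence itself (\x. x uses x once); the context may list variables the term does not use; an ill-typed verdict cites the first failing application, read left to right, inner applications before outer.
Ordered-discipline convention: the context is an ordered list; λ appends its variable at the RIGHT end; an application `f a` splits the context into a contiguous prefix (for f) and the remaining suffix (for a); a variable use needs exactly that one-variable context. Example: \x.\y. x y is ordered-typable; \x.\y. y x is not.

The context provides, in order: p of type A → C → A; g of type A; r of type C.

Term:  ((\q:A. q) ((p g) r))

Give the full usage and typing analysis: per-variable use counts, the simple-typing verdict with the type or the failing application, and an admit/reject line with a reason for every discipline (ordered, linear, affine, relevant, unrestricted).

counts: p: 1×; g: 1×; r: 1×; q (λ-bound): 1×
order of uses: q, p, g, r
typing: well-typed — term : A
ordered: ✓ — one use each (p, g, r, q); ordered split holds
linear: ✓ — exactly-once usage across p, g, r, q
affine: ✓ — at most one use each (p, g, r, q)
relevant: ✓ — at least one use each (p, g, r, q)
unrestricted: ✓ — well-typed at A; no restrictions here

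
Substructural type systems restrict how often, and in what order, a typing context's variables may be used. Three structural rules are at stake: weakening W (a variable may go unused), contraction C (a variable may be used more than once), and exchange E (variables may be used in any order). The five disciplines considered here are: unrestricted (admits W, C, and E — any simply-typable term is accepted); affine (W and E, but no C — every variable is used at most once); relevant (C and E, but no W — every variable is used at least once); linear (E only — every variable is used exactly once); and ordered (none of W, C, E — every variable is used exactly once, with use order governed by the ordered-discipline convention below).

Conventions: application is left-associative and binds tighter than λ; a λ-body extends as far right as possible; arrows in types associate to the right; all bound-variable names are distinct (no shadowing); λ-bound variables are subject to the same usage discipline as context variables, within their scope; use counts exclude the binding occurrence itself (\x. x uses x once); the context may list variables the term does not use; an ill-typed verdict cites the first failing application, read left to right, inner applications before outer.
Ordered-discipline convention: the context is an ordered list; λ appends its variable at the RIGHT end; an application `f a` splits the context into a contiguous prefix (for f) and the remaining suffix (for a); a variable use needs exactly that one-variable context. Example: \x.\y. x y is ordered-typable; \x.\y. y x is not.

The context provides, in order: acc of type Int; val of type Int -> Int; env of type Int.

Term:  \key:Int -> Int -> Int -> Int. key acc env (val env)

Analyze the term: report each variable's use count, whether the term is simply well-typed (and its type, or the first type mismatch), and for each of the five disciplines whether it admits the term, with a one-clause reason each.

variable uses: acc=1; val=1; env=2; key (λ-bound)=1
use order (left to right): key, acc, env, val, env
typing: the term checks, with type (Int -> Int -> Int -> Int) -> Int
ordered ✗ (env ×2 used more than once (contraction))
linear ✗ (env ×2 used more than once (contraction))
affine ✗ (env ×2 used more than once (contraction))
relevant ✓ (none of acc, val, env, key goes unused)
unrestricted ✓ (simply typable at (Int -> Int -> Int -> Int) -> Int; W, C, E all held)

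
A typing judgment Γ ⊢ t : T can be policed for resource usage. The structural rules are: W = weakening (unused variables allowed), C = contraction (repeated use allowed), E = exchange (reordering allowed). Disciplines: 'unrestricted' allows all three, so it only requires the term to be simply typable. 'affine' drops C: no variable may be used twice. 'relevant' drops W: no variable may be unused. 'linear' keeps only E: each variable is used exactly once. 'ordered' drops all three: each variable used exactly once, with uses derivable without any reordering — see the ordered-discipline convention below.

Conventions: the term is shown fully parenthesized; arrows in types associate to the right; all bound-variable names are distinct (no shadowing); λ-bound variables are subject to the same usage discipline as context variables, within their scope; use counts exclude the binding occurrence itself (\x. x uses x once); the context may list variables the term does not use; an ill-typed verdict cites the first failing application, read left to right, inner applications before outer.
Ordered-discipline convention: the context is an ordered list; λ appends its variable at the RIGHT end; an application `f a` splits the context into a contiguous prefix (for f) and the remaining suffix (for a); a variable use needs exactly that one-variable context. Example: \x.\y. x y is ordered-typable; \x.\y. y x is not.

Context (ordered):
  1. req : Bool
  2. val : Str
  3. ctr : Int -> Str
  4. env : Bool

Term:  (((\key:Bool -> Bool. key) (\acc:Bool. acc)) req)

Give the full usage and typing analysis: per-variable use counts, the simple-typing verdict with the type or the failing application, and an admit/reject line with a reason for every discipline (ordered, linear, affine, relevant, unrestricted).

usage: req=1; val=0; ctr=0; env=0; key (λ-bound)=1; acc (λ-bound)=1
uses in reading order: key, acc, req
typing: the term checks, with type Bool
ordered: ✗, unused: val, ctr, env — weakening required
linear: ✗, unused: val, ctr, env — weakening required
affine: ✓, at most one use each (req, val, ctr, env, key, acc)
relevant: ✗, unused: val, ctr, env — weakening required
unrestricted: ✓, simply typable at Bool; W, C, E all held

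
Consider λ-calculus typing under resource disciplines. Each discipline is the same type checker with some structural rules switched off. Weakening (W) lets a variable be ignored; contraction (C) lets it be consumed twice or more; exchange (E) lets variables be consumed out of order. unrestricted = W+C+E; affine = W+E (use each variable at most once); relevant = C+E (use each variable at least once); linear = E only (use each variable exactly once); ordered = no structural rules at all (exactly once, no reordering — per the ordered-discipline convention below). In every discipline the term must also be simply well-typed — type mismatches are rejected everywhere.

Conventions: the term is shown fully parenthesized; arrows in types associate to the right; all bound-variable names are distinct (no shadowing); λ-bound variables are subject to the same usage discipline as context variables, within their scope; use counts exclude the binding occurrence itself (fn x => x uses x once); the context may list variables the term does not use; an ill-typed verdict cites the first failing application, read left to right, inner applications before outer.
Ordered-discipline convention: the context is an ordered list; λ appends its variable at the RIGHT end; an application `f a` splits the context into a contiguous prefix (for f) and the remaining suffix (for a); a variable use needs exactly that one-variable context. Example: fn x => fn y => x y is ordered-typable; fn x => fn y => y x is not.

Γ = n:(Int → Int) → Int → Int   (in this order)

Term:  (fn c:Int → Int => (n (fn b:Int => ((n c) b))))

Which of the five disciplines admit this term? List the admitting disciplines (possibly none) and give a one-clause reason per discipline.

admitted in: relevant, unrestricted
counts: n: 2×; c (bound): 1×; b (bound): 1×
left-to-right use order: n, n, c, b
typing: the term checks, with type (Int → Int) → Int → Int
ordered: ✗, uses contraction: n ×2
linear: ✗, uses contraction: n ×2
affine: ✗, uses contraction: n ×2
relevant: ✓, every one of n, c, b appears
unrestricted: ✓, type-checks ((Int → Int) → Int → Int) and nothing is barred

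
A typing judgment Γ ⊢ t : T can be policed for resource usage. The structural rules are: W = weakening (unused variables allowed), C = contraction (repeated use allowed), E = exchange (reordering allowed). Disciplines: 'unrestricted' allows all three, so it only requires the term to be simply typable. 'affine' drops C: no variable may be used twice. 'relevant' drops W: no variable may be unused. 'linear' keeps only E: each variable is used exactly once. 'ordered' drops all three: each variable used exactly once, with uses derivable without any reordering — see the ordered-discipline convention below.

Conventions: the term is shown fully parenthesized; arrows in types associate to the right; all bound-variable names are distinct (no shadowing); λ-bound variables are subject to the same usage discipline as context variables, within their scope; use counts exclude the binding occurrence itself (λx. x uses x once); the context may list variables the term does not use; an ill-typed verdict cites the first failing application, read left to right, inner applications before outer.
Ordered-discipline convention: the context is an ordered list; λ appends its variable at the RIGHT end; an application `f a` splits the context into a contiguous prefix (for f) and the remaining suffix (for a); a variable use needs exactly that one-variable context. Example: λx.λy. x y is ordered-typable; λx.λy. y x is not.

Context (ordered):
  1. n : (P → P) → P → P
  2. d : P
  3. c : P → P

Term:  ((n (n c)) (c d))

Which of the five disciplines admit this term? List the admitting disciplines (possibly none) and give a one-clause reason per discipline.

accepted by: relevant, unrestricted
use counts: n=2, d=1, c=2
left-to-right use order: n, n, c, c, d
typing: well-typed at P
ordered: ✗, repeated use of n ×2, c ×2
linear: ✗, repeated use of n ×2, c ×2
affine: ✗, repeated use of n ×2, c ×2
relevant: ✓, every one of n, d, c appears
unrestricted: ✓, well-typed at P; no restrictions here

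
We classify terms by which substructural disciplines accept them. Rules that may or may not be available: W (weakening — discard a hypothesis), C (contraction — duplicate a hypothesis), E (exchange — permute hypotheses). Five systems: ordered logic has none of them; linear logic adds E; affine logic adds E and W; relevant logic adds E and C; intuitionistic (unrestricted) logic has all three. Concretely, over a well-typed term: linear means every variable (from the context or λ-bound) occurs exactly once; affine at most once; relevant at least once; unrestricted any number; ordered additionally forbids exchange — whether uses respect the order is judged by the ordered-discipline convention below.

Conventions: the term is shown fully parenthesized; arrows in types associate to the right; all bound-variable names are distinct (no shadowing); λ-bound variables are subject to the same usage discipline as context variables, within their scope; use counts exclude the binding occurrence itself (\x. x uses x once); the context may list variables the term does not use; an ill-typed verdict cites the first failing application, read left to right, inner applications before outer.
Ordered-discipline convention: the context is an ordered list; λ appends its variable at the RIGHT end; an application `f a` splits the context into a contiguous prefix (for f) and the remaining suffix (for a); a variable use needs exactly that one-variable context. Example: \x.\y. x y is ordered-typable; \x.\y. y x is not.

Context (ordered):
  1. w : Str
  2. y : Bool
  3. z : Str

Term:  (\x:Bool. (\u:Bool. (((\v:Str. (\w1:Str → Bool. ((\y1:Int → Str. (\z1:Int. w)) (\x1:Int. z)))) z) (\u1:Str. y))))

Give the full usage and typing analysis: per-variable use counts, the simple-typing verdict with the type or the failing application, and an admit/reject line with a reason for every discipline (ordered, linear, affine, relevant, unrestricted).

usage: w: 1, y: 1, z: 2, x (bound): 0, u (bound): 0, v (bound): 0, w1 (bound): 0, y1 (bound): 0, z1 (bound): 0, x1 (bound): 0, u1 (bound): 0
uses in reading order: w, z, z, y
typing: well-typed — term : Bool → Bool → Int → Str
ordered ✗ (needs contraction — z ×2; unused: x, u, v, w1, y1, z1, x1, u1 — weakening required)
linear ✗ (needs contraction — z ×2; unused: x, u, v, w1, y1, z1, x1, u1 — weakening required)
affine ✗ (needs contraction — z ×2)
relevant ✗ (unused: x, u, v, w1, y1, z1, x1, u1 — weakening required)
unrestricted ✓ (well-typed at Bool → Bool → Int → Str; no restrictions here)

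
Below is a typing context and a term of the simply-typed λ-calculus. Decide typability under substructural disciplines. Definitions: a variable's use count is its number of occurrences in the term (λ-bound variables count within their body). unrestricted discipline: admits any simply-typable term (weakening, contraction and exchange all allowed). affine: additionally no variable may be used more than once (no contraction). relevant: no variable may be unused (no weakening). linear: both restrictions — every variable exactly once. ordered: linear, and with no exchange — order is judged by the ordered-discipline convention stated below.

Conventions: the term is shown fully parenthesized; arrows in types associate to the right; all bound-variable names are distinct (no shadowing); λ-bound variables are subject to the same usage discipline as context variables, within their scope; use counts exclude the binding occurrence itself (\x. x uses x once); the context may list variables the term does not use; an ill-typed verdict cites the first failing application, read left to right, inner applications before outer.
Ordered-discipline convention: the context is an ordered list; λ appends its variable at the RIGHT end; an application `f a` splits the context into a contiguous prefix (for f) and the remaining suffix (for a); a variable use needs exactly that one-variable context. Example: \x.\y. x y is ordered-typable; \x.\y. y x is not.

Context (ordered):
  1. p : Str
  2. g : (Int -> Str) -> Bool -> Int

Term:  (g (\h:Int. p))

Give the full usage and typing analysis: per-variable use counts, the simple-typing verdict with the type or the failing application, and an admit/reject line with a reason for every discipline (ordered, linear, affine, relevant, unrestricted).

variable uses: p: 1×, g: 1×, h (bound): 0×
left-to-right use order: g, p
typing: well-typed — term : Bool -> Int
ordered ✗ (h left unused)
linear ✗ (h left unused)
affine ✓ (none of p, g, h used more than once)
relevant ✗ (h left unused)
unrestricted ✓ (simply typable at Bool -> Int; W, C, E all held)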